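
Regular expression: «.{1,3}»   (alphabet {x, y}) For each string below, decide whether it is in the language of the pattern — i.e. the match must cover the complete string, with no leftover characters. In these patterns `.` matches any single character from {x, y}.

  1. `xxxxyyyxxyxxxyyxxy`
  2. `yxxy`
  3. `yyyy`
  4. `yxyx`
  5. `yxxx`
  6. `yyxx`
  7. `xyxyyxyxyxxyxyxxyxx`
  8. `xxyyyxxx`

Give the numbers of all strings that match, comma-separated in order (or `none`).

1 → no match
2 → no match
3 → no match
4 → no match
5 → no match
6 → no match
7 → no match
8 → no match

none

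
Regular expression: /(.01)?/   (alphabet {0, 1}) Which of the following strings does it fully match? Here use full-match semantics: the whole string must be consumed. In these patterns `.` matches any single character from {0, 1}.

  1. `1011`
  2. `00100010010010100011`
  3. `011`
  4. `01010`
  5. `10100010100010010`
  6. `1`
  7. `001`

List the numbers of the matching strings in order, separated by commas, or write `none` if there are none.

7

1 → no match
2 → no match
3 → no match
4 → no match
5 → no match
6 → no match
7 → match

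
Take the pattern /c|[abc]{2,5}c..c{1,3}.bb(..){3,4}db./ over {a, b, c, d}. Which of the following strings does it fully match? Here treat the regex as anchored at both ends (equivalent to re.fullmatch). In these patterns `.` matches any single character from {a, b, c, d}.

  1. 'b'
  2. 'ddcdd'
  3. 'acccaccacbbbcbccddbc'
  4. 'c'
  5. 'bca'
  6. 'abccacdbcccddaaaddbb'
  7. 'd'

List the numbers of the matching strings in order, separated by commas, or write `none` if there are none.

1 → no match
2 → no match
3 → no match
4 → match
5 → no match
6 → no match
7 → no match

4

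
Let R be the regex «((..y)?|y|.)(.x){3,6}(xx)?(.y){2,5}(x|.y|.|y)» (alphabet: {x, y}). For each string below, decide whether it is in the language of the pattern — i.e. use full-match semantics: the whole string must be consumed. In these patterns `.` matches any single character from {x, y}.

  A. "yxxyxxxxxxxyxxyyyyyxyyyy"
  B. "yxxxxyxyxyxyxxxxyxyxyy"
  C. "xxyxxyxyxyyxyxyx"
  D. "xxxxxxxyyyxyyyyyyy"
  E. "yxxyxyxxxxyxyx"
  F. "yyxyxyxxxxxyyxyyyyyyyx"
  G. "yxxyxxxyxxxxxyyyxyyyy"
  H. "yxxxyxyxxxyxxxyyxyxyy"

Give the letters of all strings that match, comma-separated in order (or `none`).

A, B, C, D, E, F, H

A → match
B → match
C → match
D → match
E → match
F → match
G → no match
H → match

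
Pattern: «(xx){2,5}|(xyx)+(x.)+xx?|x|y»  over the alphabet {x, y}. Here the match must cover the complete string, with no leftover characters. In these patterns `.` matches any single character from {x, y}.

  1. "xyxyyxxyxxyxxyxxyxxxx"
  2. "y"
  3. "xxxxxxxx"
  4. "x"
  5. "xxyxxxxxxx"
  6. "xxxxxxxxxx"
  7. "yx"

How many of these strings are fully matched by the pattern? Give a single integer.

1 → no match
2 → match
3 → match
4 → match
5 → no match
6 → match
7 → no match
Total matched: 4

4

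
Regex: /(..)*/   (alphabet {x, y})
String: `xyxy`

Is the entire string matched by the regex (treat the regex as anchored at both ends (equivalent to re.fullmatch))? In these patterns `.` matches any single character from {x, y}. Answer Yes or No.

Yes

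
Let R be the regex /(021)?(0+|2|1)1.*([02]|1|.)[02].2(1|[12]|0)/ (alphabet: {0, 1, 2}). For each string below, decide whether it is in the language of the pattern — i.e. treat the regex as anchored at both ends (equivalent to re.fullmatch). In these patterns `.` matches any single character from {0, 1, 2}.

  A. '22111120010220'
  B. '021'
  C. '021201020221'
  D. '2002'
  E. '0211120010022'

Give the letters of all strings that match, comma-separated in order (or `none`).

E

A → no match
B → no match
C → no match
D → no match
E → match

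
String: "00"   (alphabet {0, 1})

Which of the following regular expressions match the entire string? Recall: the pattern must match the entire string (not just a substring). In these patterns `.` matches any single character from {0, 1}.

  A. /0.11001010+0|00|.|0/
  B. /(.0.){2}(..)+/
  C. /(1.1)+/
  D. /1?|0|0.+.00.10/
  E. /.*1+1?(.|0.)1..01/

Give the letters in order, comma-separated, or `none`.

A

A → match
B → no match
C → no match — must start with "1"
D → no match
E → no match — must end with "01"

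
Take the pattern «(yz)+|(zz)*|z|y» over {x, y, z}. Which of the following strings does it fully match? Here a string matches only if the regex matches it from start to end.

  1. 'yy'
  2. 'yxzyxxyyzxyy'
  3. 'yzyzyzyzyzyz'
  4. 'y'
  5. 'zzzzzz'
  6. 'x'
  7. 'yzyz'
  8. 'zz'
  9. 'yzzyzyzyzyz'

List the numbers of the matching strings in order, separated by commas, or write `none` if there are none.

1 → no match
2 → no match
3 → match
4 → match
5 → match
6 → no match
7 → match
8 → match
9 → no match

3, 4, 5, 7, 8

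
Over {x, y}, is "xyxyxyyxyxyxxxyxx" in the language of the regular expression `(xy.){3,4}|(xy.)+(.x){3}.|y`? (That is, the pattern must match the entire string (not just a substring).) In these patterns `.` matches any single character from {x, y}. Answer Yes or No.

No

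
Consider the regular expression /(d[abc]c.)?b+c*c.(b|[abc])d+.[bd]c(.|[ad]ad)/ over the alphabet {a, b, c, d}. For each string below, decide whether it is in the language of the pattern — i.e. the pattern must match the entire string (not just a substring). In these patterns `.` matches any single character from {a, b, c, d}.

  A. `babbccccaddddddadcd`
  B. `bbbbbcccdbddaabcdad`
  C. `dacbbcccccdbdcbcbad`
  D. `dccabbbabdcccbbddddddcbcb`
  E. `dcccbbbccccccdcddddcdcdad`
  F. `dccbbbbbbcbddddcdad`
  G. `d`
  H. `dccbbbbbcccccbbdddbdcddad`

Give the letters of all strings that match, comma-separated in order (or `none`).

E

A → no match
B → no match
C → no match
D → no match
E → match
F → no match
G. `d` → no match
H → no match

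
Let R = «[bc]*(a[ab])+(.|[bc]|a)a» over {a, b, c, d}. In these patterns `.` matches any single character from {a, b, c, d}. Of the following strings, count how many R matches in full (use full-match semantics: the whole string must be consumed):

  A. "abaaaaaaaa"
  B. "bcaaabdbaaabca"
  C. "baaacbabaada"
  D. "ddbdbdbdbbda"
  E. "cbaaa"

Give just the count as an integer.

1

A → match
B → no match
C → no match
D → no match
E → no match
Total matched: 1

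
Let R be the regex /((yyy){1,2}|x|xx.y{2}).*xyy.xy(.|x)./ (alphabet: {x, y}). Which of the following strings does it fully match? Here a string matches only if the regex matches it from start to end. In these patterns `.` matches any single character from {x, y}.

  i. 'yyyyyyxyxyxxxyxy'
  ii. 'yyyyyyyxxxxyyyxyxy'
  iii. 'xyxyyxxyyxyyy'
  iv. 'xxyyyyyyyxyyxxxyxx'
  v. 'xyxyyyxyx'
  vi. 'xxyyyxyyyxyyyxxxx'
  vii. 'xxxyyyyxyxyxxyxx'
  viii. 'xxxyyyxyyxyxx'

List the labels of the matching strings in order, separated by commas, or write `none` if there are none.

ii

i → no match
ii → match
iii → no match
iv → no match
v → no match
vi → no match
vii → no match
viii → no match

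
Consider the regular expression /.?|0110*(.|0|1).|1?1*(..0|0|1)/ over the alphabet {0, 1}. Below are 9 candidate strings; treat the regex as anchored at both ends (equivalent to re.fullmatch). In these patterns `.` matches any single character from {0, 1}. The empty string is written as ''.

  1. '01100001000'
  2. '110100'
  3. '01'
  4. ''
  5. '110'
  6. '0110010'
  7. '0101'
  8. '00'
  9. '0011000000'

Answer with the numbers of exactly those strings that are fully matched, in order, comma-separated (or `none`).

1 → no match
2 → no match
3 → no match
4 → match
5 → match
6 → match
7 → no match
8 → no match
9 → no match

4, 5, 6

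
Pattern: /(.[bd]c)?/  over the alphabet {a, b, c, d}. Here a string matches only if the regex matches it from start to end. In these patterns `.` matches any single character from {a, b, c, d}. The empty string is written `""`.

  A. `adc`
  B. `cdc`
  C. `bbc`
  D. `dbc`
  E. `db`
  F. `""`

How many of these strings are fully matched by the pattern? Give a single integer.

A → match
B → match
C → match
D → match
E → no match
F → match
Total matched: 5

5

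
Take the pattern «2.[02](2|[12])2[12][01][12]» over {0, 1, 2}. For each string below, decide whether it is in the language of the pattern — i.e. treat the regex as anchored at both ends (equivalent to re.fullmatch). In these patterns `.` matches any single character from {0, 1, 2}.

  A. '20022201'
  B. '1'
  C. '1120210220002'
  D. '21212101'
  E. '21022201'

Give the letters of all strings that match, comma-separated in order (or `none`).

A → match
B → no match — must start with '2'
C → no match — must start with '2'
D → match
E → match

A, D, E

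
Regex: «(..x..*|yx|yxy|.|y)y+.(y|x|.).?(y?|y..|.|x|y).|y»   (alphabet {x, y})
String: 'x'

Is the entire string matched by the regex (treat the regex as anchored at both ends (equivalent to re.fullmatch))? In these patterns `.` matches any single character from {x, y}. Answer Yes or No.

No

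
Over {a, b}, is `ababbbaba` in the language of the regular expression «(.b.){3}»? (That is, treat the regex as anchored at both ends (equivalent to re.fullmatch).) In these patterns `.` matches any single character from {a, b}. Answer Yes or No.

Yes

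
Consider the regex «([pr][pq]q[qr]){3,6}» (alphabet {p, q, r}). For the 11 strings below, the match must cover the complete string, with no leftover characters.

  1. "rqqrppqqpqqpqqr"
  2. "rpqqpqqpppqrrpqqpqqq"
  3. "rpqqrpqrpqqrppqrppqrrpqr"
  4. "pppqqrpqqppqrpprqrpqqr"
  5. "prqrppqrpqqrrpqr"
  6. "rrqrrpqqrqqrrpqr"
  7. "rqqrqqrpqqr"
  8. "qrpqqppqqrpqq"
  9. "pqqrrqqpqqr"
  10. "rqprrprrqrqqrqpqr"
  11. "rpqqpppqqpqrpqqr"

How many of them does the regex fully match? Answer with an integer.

1

1 → no match
2 → no match
3 → match
4 → no match
5 → no match
6 → no match
7. "rqqrqqrpqqr" → no match
8 → no match
9. "pqqrrqqpqqr" → no match
10 → no match
11 → no match
Total matched: 1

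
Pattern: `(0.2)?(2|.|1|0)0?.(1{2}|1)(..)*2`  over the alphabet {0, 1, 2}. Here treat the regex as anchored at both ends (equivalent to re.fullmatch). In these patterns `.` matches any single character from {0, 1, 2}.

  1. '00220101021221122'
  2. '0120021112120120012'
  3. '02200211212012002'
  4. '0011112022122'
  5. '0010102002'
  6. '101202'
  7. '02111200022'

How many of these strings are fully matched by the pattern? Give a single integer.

7

1 → match
2 → match
3 → match
4 → match
5 → match
6 → match
7 → match
Total matched: 7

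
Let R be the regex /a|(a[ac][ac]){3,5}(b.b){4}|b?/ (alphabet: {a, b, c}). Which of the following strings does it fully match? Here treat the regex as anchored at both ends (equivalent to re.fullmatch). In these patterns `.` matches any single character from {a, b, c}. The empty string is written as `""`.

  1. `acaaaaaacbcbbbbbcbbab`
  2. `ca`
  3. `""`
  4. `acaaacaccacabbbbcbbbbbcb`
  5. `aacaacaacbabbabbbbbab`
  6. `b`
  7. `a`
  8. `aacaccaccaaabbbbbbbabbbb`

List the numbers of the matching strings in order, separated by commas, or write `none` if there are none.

1, 3, 4, 5, 6, 7, 8

1 → match
2 → no match
3 → match
4 → match
5 → match
6 → match
7 → match
8 → match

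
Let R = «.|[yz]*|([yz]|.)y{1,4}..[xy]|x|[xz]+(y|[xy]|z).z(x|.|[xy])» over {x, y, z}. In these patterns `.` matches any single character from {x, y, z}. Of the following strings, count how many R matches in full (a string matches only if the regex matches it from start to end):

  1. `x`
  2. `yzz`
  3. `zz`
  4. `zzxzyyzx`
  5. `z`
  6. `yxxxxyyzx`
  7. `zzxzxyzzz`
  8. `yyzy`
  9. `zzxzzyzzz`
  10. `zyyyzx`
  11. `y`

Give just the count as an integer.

10

1 → match
2 → match
3 → match
4 → match
5 → match
6 → no match
7 → match
8 → match
9 → match
10 → match
11 → match
Total matched: 10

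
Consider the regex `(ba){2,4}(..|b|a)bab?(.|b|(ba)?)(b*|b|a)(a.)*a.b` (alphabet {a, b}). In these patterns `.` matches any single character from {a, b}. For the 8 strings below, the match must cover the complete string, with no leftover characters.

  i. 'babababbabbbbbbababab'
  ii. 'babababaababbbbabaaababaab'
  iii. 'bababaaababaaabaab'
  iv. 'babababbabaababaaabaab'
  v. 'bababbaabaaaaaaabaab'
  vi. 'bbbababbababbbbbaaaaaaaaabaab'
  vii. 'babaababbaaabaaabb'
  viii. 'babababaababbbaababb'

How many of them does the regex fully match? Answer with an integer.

i → no match
ii → match
iii → match
iv → match
v → match
vi → no match — must start with 'ba'
vii → match
viii → no match
Total matched: 5

5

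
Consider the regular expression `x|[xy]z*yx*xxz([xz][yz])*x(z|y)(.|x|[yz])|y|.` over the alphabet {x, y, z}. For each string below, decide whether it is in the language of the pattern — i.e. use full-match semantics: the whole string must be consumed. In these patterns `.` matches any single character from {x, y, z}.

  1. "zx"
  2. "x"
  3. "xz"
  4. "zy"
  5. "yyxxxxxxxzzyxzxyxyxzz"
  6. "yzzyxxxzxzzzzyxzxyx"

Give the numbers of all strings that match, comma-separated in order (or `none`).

1 → no match
2 → match
3 → no match
4 → no match
5 → match
6 → match

2, 5, 6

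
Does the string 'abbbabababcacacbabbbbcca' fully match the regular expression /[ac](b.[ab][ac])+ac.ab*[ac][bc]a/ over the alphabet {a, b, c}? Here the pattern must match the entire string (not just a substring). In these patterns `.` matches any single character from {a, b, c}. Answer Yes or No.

Yes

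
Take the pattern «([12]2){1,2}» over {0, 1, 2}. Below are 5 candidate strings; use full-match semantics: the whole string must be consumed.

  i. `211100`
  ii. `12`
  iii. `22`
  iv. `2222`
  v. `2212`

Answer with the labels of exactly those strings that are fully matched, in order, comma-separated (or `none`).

ii, iii, iv, v

i → no match — must end with `2`
ii → match
iii → match
iv → match
v → match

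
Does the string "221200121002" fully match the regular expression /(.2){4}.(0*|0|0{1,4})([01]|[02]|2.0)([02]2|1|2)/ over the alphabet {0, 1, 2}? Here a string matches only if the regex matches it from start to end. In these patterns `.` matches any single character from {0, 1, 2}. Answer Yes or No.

No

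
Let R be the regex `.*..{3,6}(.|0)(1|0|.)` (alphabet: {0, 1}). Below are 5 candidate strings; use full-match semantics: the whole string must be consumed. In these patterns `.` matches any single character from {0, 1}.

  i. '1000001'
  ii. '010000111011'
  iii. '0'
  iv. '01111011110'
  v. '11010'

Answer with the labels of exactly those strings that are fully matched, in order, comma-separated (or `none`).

i → match
ii → match
iii → no match
iv → match
v → no match

i, ii, iv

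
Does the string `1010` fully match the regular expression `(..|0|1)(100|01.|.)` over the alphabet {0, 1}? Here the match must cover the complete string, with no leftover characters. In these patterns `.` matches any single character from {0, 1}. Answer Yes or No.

Yes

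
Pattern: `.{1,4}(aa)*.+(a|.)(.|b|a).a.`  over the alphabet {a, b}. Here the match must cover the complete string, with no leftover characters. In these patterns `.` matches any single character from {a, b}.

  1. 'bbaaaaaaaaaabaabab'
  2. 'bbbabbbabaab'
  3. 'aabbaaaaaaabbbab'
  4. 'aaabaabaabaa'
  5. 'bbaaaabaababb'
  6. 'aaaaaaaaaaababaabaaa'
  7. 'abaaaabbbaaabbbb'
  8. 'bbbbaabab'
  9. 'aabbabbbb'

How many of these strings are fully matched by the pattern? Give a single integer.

6

1 → match
2 → match
3 → match
4 → match
5 → no match
6 → match
7 → no match
8 → match
9 → no match
Total matched: 6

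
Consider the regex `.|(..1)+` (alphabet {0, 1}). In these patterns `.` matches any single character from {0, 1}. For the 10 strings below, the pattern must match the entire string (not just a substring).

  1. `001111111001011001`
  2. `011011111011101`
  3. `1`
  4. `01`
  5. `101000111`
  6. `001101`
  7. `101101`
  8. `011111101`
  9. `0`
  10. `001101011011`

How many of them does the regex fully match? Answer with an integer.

1 → match
2 → match
3. `1` → match
4. `01` → no match
5. `101000111` → no match
6. `001101` → match
7. `101101` → match
8. `011111101` → match
9. `0` → match
10. `001101011011` → match
Total matched: 8

8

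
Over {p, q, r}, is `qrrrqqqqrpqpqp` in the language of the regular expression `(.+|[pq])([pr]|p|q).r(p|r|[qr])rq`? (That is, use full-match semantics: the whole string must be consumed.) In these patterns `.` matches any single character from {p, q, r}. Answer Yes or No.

No

Every match must end with `rq`, but `qrrrqqqqrpqpqp` does not.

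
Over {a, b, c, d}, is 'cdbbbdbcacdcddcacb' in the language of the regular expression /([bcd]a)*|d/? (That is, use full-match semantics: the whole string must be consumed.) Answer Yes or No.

No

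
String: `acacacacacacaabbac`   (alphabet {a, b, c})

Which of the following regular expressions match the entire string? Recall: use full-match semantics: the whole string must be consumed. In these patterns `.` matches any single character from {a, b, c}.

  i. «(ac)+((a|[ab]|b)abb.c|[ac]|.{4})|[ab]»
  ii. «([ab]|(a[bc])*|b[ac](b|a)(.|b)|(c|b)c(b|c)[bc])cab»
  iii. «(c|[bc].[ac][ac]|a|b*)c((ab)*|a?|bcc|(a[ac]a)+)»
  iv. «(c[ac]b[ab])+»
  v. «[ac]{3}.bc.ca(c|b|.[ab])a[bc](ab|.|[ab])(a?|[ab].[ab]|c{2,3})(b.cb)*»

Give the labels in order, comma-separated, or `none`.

i

i → match
ii → no match — must end with `cab`
iii → no match
iv → no match — must start with `c`
v → no match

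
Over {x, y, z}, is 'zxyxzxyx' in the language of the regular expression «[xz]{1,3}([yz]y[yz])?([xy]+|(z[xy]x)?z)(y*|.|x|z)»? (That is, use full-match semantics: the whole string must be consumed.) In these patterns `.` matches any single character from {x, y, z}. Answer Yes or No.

No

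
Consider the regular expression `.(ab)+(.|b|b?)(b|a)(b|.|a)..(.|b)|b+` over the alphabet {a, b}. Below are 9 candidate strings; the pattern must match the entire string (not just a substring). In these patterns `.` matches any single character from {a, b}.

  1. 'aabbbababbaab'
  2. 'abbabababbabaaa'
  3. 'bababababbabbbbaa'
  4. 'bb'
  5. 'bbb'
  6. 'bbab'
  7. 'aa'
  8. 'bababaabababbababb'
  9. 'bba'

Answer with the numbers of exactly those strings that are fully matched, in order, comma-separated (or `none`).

4, 5

1 → no match
2 → no match
3 → no match
4 → match
5 → match
6 → no match
7 → no match
8 → no match
9 → no match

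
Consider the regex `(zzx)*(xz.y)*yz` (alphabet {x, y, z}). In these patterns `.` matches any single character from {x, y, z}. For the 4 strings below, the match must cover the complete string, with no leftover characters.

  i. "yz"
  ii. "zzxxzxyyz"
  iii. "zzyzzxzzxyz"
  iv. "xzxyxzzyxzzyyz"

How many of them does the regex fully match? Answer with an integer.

3

i → match
ii → match
iii → no match
iv → match
Total matched: 3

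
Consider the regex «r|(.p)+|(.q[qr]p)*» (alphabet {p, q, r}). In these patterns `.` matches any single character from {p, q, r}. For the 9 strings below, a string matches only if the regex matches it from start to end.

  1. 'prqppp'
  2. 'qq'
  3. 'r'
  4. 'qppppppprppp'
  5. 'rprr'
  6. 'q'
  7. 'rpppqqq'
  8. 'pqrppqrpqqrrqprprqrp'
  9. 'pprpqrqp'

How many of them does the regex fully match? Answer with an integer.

1. 'prqppp' → no match
2. 'qq' → no match
3. 'r' → match
4. 'qppppppprppp' → match
5. 'rprr' → no match
6. 'q' → no match
7. 'rpppqqq' → no match
8 → no match
9. 'pprpqrqp' → no match
Total matched: 2

2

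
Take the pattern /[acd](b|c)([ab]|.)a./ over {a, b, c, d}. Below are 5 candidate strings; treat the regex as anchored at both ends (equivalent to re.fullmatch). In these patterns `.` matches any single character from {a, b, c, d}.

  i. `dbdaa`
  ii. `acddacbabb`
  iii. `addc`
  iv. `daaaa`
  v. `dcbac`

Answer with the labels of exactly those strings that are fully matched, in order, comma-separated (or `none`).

i, v

i → match
ii → no match
iii → no match
iv → no match
v → match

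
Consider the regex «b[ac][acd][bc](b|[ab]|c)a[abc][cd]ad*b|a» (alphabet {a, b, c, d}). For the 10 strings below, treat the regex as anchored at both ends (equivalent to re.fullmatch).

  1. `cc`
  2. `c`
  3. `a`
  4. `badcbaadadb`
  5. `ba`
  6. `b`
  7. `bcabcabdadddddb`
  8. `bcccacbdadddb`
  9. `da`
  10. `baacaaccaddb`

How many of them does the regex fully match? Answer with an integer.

4

1. `cc` → no match
2. `c` → no match
3. `a` → match
4. `badcbaadadb` → match
5. `ba` → no match
6. `b` → no match
7 → match
8 → no match
9. `da` → no match
10. `baacaaccaddb` → match
Total matched: 4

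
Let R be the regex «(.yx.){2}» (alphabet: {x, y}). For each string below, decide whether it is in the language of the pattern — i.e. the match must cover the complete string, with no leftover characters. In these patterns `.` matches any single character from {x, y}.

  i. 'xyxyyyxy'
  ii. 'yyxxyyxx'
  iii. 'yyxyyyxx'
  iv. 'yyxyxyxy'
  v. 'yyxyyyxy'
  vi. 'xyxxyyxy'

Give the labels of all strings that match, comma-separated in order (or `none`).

i, ii, iii, iv, v, vi

i → match
ii → match
iii → match
iv → match
v → match
vi → match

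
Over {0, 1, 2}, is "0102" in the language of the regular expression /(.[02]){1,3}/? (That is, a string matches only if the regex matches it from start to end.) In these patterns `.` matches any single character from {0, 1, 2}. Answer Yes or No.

No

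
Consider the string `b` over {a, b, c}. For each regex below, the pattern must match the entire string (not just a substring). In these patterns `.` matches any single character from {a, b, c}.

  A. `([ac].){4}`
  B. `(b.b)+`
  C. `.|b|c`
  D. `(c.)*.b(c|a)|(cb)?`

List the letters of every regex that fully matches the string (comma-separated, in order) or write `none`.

A → no match
B → no match
C → match
D → no match

C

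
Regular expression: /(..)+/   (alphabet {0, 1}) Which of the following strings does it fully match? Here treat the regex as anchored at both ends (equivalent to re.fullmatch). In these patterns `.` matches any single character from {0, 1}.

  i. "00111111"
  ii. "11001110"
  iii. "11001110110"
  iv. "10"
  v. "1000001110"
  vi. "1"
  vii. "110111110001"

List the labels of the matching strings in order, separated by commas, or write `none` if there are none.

i, ii, iv, v, vii

i → match
ii → match
iii → no match
iv → match
v → match
vi → no match
vii → match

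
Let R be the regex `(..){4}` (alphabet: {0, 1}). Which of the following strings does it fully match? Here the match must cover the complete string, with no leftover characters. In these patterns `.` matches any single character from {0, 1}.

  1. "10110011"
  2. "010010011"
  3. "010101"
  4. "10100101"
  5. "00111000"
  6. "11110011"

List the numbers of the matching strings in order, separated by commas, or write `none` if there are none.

1, 4, 5, 6

1 → match
2 → no match
3 → no match
4 → match
5 → match
6 → match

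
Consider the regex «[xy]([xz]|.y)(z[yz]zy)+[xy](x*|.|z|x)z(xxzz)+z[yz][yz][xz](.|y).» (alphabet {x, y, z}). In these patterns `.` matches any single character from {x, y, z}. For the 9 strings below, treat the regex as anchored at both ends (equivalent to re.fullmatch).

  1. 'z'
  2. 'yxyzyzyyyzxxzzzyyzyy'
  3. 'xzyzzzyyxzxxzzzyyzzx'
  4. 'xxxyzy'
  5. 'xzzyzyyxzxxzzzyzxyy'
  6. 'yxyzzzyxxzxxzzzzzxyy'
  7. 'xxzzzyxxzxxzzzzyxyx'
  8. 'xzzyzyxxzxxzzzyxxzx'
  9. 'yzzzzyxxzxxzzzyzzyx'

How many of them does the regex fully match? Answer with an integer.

6

1. 'z' → no match
2 → match
3 → match
4. 'xxxyzy' → no match
5 → match
6 → match
7 → match
8 → no match
9 → match
Total matched: 6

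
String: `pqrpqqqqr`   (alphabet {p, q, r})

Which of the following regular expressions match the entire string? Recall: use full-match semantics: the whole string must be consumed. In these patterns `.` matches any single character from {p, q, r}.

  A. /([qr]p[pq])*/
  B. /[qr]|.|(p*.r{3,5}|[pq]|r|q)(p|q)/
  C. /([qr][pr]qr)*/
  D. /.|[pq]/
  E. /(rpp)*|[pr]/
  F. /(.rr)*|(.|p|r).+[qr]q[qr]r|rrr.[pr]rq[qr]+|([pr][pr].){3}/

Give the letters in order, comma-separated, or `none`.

A → no match
B → no match
C → no match
D → no match
E → no match
F → match

F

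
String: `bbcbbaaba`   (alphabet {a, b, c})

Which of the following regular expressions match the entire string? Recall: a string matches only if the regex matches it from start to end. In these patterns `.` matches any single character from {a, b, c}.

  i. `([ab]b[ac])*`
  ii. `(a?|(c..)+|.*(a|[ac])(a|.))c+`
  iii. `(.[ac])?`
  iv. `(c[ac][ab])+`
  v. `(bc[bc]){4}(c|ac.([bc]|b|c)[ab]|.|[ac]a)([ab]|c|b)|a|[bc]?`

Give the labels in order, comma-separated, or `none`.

i

i → match
ii → no match — must end with `c`
iii → no match
iv → no match — must start with `c`
v → no match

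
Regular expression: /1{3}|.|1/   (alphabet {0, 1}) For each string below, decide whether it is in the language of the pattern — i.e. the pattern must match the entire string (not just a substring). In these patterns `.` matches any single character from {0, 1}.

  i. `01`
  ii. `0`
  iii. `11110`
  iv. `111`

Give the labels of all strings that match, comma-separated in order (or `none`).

i → no match
ii → match
iii → no match
iv → match

ii, iv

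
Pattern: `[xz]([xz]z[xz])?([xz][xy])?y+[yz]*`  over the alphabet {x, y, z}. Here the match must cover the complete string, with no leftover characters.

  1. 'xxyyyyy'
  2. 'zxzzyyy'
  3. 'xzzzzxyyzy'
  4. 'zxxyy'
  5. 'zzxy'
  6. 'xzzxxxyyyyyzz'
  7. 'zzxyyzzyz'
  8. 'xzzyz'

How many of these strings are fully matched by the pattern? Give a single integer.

1 → match
2 → match
3 → match
4 → match
5 → match
6 → match
7 → match
8 → no match
Total matched: 7

7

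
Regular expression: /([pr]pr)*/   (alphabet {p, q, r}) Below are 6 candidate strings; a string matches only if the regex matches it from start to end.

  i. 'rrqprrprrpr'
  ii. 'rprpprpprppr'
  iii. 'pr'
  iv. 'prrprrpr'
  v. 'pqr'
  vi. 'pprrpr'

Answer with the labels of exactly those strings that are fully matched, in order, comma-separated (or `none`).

ii, vi

i → no match
ii → match
iii → no match
iv → no match
v → no match
vi → match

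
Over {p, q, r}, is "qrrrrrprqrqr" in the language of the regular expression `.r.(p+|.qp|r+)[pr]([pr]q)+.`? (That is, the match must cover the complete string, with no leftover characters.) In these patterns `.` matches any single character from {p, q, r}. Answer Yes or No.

Yes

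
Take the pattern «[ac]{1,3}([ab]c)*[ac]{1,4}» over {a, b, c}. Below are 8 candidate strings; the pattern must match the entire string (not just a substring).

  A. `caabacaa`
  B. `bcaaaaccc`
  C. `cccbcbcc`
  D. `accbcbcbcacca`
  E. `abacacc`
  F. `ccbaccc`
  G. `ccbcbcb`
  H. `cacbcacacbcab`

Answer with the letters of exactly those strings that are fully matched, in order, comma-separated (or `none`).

A → no match
B → no match
C → match
D → match
E → no match
F → no match
G → no match
H → no match

C, D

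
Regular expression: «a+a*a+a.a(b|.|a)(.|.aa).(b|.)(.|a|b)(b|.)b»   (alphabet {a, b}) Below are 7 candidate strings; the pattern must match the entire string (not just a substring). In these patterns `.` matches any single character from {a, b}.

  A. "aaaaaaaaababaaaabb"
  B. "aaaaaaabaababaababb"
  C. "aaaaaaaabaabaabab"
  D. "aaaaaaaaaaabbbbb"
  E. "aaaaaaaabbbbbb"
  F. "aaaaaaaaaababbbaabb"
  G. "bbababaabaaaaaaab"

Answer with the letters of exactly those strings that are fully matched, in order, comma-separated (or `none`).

A, C, D, E, F

A → match
B → no match
C → match
D → match
E → match
F → match
G → no match — must start with "a"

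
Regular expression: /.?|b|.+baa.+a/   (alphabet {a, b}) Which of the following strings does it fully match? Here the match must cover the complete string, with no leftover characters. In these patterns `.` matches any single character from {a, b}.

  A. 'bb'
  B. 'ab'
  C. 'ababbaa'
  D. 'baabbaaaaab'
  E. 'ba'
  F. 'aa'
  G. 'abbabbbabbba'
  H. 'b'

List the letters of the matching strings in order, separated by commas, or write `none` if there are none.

A → no match
B → no match
C → no match
D → no match
E → no match
F → no match
G → no match
H → match

H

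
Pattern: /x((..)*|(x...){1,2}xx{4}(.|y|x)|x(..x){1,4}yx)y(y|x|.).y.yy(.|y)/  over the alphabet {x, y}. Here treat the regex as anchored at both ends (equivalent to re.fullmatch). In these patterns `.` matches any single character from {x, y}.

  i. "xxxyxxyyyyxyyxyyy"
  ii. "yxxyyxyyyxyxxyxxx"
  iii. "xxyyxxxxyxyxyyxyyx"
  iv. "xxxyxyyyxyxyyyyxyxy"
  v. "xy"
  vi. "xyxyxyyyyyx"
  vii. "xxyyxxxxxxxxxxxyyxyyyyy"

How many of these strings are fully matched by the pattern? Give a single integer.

4

i → match
ii → no match — must start with "x"
iii → match
iv → no match
v → no match
vi → match
vii → match
Total matched: 4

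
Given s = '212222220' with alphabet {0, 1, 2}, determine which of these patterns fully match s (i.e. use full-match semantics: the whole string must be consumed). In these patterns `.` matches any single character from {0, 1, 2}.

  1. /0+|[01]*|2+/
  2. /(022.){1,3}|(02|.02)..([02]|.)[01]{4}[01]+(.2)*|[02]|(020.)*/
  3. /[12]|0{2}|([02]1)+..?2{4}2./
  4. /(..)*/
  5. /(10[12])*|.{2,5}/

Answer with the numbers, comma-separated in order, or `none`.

1 → no match
2 → no match
3 → match
4 → no match
5 → no match

3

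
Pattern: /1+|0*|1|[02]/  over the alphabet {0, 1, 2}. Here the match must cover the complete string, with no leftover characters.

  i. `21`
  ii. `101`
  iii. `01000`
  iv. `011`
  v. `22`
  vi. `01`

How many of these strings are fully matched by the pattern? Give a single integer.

i → no match
ii → no match
iii → no match
iv → no match
v → no match
vi → no match
Total matched: 0

0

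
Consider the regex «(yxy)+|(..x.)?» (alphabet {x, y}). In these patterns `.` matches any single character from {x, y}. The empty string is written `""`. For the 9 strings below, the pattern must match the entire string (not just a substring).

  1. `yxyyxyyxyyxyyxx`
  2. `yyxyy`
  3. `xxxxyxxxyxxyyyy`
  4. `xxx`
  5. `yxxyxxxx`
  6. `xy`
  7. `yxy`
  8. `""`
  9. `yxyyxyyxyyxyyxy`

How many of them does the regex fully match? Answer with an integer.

1 → no match
2 → no match
3 → no match
4 → no match
5 → no match
6 → no match
7 → match
8 → match
9 → match
Total matched: 3

3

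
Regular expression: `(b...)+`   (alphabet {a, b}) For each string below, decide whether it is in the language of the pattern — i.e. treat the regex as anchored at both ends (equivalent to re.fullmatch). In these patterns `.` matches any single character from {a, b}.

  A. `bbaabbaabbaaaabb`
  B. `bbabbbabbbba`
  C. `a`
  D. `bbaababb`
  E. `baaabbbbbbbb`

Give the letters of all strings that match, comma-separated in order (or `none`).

A → no match
B → match
C → no match — must start with `b`
D → match
E → match

B, D, E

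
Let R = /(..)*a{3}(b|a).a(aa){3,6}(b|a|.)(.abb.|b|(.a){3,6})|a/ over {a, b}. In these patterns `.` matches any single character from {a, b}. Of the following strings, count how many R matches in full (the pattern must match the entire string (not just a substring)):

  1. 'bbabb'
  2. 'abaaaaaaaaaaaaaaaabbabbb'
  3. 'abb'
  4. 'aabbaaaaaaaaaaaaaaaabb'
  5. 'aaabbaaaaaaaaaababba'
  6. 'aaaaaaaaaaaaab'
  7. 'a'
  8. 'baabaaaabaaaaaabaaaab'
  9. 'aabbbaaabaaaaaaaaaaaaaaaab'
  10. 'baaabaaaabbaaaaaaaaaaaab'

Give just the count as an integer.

7

1 → no match
2 → match
3 → no match
4 → match
5 → match
6 → match
7 → match
8 → no match
9 → match
10 → match
Total matched: 7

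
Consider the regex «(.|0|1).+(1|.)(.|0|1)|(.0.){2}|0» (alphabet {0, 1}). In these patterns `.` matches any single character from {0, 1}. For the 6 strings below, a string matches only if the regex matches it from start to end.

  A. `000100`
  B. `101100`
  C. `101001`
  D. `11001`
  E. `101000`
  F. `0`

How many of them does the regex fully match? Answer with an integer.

A → match
B → match
C → match
D → match
E → match
F → match
Total matched: 6

6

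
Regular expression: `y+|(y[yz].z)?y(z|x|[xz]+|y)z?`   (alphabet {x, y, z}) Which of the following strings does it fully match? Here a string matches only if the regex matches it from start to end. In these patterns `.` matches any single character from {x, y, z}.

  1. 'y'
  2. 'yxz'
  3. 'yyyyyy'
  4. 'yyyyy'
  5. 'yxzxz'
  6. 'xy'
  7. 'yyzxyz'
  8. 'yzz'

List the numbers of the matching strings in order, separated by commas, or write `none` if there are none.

1. 'y' → match
2. 'yxz' → match
3. 'yyyyyy' → match
4. 'yyyyy' → match
5. 'yxzxz' → match
6. 'xy' → no match
7. 'yyzxyz' → no match
8. 'yzz' → match

1, 2, 3, 4, 5, 8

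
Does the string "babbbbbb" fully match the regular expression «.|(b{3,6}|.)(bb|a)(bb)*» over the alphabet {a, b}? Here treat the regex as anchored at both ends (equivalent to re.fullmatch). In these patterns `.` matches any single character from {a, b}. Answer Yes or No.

Yes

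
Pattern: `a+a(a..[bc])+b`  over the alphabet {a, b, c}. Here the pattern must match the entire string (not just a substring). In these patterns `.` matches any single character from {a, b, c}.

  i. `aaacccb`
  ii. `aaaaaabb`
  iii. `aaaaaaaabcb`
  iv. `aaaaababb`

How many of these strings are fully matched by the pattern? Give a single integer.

i → match
ii → match
iii → match
iv → match
Total matched: 4

4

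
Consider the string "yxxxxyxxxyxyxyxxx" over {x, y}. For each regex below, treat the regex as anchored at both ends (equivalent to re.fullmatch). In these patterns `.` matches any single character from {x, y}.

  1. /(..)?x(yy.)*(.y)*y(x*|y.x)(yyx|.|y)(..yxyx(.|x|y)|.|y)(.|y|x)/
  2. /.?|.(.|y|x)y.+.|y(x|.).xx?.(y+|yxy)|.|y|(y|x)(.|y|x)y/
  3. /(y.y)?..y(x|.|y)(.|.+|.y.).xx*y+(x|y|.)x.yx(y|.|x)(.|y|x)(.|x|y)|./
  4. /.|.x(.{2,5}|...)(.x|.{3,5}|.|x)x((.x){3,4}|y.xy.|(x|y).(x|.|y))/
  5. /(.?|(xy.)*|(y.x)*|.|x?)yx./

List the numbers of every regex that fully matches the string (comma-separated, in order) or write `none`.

1 → no match
2 → no match
3 → no match
4 → match
5 → no match

4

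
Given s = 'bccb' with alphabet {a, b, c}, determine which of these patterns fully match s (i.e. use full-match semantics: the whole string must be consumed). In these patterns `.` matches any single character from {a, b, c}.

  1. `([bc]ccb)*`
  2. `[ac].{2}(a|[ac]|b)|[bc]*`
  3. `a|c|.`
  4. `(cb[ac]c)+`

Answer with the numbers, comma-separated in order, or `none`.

1, 2

1 → match
2 → match
3 → no match
4 → no match — must start with 'cb'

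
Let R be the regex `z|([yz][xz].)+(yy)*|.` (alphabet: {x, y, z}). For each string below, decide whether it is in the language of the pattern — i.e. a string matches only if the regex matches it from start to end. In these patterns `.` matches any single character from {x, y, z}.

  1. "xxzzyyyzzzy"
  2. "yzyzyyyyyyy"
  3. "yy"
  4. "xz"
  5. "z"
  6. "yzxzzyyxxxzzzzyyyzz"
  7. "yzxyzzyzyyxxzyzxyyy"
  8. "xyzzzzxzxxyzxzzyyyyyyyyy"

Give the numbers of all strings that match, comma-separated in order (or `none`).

5

1 → no match
2 → no match
3 → no match
4 → no match
5 → match
6 → no match
7 → no match
8 → no match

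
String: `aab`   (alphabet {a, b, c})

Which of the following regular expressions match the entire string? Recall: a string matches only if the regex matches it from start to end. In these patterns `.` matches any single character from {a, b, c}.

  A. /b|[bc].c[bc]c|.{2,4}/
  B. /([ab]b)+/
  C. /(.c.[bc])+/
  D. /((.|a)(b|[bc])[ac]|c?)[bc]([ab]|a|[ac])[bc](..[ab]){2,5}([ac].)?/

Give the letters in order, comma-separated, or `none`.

A

A → match
B → no match
C → no match
D → no match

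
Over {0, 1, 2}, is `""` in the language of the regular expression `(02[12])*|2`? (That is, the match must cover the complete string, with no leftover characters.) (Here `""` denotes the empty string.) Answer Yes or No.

Yes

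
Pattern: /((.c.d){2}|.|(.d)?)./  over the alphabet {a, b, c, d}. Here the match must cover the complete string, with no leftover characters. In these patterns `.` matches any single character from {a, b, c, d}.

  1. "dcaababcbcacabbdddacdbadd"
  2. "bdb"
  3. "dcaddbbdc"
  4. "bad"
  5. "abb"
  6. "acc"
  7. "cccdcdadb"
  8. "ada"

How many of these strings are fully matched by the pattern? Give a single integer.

2

1 → no match
2 → match
3 → no match
4 → no match
5 → no match
6 → no match
7 → no match
8 → match
Total matched: 2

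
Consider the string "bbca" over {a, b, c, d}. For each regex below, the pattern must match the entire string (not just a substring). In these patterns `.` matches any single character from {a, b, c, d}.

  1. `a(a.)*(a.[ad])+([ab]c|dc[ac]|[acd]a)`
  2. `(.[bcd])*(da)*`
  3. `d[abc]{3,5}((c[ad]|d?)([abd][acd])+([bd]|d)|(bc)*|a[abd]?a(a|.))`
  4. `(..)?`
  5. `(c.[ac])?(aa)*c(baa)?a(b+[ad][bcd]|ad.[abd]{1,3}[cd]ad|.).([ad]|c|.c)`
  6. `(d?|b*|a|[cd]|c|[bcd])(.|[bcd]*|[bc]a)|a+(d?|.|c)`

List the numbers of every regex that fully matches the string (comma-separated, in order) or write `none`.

1 → no match — must start with "a"
2 → no match
3 → no match — must start with "d"
4 → no match
5 → no match
6 → match

6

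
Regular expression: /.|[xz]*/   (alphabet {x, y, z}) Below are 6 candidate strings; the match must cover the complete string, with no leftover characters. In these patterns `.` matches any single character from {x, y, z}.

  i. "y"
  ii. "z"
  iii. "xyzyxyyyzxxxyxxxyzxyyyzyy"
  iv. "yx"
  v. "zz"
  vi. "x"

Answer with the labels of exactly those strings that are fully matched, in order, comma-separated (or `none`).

i, ii, v, vi

i → match
ii → match
iii → no match
iv → no match
v → match
vi → match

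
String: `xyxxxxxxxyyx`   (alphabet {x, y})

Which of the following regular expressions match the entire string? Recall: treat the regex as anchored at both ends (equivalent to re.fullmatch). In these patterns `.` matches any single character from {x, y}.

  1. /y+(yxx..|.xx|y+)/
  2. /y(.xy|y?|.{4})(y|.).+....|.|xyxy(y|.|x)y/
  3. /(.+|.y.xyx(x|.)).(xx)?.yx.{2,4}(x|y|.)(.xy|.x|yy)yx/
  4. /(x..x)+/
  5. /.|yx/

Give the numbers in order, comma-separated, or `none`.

1 → no match — must start with `y`
2 → no match
3 → no match
4 → match
5 → no match

4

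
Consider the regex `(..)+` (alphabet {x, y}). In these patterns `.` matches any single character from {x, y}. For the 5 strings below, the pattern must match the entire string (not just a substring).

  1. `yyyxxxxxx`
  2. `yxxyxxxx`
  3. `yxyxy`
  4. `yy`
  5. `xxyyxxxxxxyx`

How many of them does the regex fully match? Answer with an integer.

3

1 → no match
2 → match
3 → no match
4 → match
5 → match
Total matched: 3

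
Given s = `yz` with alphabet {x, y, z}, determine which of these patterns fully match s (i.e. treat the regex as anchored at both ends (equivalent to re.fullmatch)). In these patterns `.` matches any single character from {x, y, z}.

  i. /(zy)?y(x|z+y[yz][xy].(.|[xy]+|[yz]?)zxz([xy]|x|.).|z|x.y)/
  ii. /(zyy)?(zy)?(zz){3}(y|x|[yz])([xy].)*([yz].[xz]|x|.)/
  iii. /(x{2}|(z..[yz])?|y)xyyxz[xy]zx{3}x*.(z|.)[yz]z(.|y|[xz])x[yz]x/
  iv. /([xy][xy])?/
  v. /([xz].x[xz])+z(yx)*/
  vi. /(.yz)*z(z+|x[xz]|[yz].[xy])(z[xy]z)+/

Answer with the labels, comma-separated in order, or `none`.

i → match
ii → no match
iii → no match — must end with `x`
iv → no match
v → no match
vi → no match

i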